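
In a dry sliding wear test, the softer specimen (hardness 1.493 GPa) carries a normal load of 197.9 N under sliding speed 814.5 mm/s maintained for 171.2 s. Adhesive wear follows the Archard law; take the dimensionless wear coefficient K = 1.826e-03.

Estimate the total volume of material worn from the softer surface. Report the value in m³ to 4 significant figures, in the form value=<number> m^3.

All working math carries exact precision — intermediate values appear rounded. Rounded once at the end, at four significant digits.
Sliding speed v = 814.5 mm/s = 0.8145 m/s. Sliding distance L = v·t = 0.8145 m/s × 171.2 s = 139.4 m.
Hardness H = 1.493 GPa = 1.493e+09 Pa.
In SI base units, W = 197.9 N, H = 1.493e+09 Pa, K = 1.826e-03.
Archard relation: V = K·W·L/H = 1.826e-03 · 197.9 · 139.4 / 1.493e+09 = 3.375e-08 m³.

value=3.375e-08 m^3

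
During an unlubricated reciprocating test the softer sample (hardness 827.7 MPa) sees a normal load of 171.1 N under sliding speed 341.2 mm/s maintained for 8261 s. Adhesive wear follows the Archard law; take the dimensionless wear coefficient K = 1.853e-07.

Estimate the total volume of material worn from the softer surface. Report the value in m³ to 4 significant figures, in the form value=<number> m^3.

value=1.080e-10 m^3

All working math maintains exact precision. Intermediate values are shown rounded — rounded once at the end to 4 significant digits.
Convert: Sliding speed v = 341.2 mm/s = 0.3412 m/s. The distance L = v·t = 0.3412 m/s × 8261 s = 2819 m.
Convert: Hardness H = 827.7 MPa = 8.277e+08 Pa.
As SI base values: W = 171.1 N, H = 8.277e+08 Pa, K = 1.853e-07.
Apply Archard: V = K·W·L/H = 1.853e-07 · 171.1 · 2819 / 8.277e+08 = 1.080e-10 m³.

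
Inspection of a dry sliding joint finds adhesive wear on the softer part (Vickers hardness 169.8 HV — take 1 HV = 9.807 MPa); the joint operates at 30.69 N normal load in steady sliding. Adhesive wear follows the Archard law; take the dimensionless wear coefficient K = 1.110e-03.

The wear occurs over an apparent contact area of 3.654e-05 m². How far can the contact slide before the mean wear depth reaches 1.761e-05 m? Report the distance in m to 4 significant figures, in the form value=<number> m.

value=31.45 m

All working math keeps full float precision. The intermediates appear rounded. Rounded just once, at four significant figures.
Convert: Hardness H = 169.8 HV × 9.807 MPa/HV = 1665 MPa = 1.665e+09 Pa.
SI base units throughout: W = 30.69 N, H = 1.665e+09 Pa, K = 1.110e-03.
Wearable volume V_lim = h_lim·A = 1.761e-05 · 3.654e-05 = 6.435e-10 m³.
Thus life L = V_lim·H/(K·W) = 6.435e-10 · 1.665e+09 / (1.110e-03 · 30.69) = 31.45 m.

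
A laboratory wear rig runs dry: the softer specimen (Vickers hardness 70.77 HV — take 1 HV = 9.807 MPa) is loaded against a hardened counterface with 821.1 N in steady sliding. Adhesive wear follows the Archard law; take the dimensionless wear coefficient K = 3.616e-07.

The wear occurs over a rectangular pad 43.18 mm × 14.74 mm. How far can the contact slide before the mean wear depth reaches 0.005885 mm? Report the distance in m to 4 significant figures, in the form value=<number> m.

value=8756 m

Intermediates are shown rounded — each operation maintains exact precision — rounded just once: four significant figures.
Hardness H = 70.77 HV × 9.807 MPa/HV = 694.0 MPa = 6.940e+08 Pa.
Pad sides 43.18 mm × 14.74 mm = 0.04318 m × 0.01474 m. Contact area A = 0.04318 m × 0.01474 m = 6.365e-04 m².
Depth limit h_lim = 0.005885 mm = 5.885e-06 m.
In SI base units: W = 821.1 N, H = 6.940e+08 Pa, K = 3.616e-07.
At the depth limit, V_lim = h_lim·A = 5.885e-06 · 6.365e-04 = 3.746e-09 m³.
Sliding life L = V_lim·H/(K·W) = 3.746e-09 · 6.940e+08 / (3.616e-07 · 821.1) = 8756 m.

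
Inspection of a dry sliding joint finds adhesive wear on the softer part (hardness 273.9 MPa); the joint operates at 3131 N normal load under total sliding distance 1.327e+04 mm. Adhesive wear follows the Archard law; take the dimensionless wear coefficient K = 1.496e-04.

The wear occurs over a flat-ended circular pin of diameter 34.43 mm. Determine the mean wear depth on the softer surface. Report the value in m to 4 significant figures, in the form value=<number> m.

value=2.437e-05 m

All working math carries full precision; the intermediates appear rounded; one final rounding: 4 significant figures.
Path length L = 1.327e+04 mm = 13.27 m.
Hardness H = 273.9 MPa = 2.739e+08 Pa.
Pin diameter d = 34.43 mm = 0.03443 m. Contact area A = π·d²/4 = π·(0.03443 m)²/4 = 9.310e-04 m².
As SI base values: W = 3131 N, H = 2.739e+08 Pa, K = 1.496e-04.
Archard relation: V = K·W·L/H = 1.496e-04 · 3131 · 13.27 / 2.739e+08 = 2.269e-08 m³.
Depth h = V/A = 2.269e-08 / 9.310e-04 = 2.437e-05 m.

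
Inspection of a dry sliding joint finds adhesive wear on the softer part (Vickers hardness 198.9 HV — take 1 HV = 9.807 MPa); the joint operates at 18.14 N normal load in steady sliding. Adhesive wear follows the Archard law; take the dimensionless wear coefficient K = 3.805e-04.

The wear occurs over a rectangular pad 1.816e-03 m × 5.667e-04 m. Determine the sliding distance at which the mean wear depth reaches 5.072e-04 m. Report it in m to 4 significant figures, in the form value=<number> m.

Intermediate values are displayed rounded. All arithmetic carries exact precision; a lone final rounding: 4 significant figures.
Hardness H = 198.9 HV × 9.807 MPa/HV = 1951 MPa = 1.951e+09 Pa.
Contact area A = 1.816e-03 m × 5.667e-04 m = 1.029e-06 m².
In SI base units, W = 18.14 N, H = 1.951e+09 Pa, K = 3.805e-04.
Wearable volume V_lim = h_lim·A = 5.072e-04 · 1.029e-06 = 5.220e-10 m³.
So the life L = V_lim·H/(K·W) = 5.220e-10 · 1.951e+09 / (3.805e-04 · 18.14) = 147.5 m.

value=147.5 m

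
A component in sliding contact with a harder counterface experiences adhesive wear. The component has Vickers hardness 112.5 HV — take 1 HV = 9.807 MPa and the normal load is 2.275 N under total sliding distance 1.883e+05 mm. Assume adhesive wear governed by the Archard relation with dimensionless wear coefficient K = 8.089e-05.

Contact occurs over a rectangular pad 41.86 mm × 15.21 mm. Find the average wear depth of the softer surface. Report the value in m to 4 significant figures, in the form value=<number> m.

All working math maintains full precision. The intermediates appear rounded. Rounded once at the end: 4 significant figures.
Convert: Distance covered L = 1.883e+05 mm = 188.3 m.
Convert: Hardness H = 112.5 HV × 9.807 MPa/HV = 1103 MPa = 1.103e+09 Pa.
Convert: Pad sides 41.86 mm × 15.21 mm = 0.04186 m × 0.01521 m. Contact area A = 0.04186 m × 0.01521 m = 6.367e-04 m².
Expressed in SI base units: W = 2.275 N, H = 1.103e+09 Pa, K = 8.089e-05.
Worn volume V = K·W·L/H = 8.089e-05 · 2.275 · 188.3 / 1.103e+09 = 3.141e-11 m³.
Depth h = V/A = 3.141e-11 / 6.367e-04 = 4.933e-08 m.

value=4.933e-08 m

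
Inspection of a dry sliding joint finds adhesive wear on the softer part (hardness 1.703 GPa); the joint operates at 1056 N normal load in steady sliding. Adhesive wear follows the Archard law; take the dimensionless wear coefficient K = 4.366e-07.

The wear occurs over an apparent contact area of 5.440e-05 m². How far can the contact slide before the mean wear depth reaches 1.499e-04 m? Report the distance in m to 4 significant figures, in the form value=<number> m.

Displayed values are rounded; the computation keeps full float precision; a lone final rounding: four significant digits.
Convert: Hardness H = 1.703 GPa = 1.703e+09 Pa.
SI base units throughout: W = 1056 N, H = 1.703e+09 Pa, K = 4.366e-07.
Wearable volume V_lim = h_lim·A = 1.499e-04 · 5.440e-05 = 8.155e-09 m³.
Sliding life L = V_lim·H/(K·W) = 8.155e-09 · 1.703e+09 / (4.366e-07 · 1056) = 3.012e+04 m.

value=3.012e+04 m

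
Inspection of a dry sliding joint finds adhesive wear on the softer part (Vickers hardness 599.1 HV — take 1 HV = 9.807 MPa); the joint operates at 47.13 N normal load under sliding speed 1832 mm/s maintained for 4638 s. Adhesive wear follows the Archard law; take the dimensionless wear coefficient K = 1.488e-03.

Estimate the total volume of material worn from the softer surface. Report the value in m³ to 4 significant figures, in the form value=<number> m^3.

value=1.014e-07 m^3

Every step keeps full precision, and the intermediates are printed rounded. Rounded just once: four significant digits.
Sliding speed v = 1832 mm/s = 1.832 m/s. Total distance L = v·t = 1.832 m/s × 4638 s = 8497 m.
Hardness H = 599.1 HV × 9.807 MPa/HV = 5875 MPa = 5.875e+09 Pa.
In SI base units, W = 47.13 N, H = 5.875e+09 Pa, K = 1.488e-03.
Volume removed: V = K·W·L/H = 1.488e-03 · 47.13 · 8497 / 5.875e+09 = 1.014e-07 m³.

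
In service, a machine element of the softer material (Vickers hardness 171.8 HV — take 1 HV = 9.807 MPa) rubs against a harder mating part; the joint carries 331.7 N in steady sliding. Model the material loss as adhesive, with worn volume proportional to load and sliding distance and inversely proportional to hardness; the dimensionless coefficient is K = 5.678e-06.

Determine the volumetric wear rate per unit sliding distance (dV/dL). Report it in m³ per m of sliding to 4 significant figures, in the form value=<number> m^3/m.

The intermediates are displayed rounded — the computation maintains full precision; one last rounding to 4 significant digits.
Convert: Hardness H = 171.8 HV × 9.807 MPa/HV = 1685 MPa = 1.685e+09 Pa.
Working in SI base units: W = 331.7 N, H = 1.685e+09 Pa, K = 5.678e-06.
Volumetric rate dV/dL = K·W/H, so: 5.678e-06 · 331.7 / 1.685e+09 = 1.118e-12 m³/m.

value=1.118e-12 m^3/m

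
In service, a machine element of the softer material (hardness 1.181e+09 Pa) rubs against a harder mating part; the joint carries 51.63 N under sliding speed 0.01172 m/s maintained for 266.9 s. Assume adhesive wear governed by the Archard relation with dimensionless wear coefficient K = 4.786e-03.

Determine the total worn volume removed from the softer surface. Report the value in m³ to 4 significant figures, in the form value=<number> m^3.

value=6.545e-10 m^3

Intermediate values are shown rounded — the algebra maintains full precision; rounded just once, at 4 significant digits.
Convert: The distance L = v·t = 0.01172 m/s × 266.9 s = 3.128 m.
SI base units throughout: W = 51.63 N, H = 1.181e+09 Pa, K = 4.786e-03.
Archard relation: V = K·W·L/H = 4.786e-03 · 51.63 · 3.128 / 1.181e+09 = 6.545e-10 m³.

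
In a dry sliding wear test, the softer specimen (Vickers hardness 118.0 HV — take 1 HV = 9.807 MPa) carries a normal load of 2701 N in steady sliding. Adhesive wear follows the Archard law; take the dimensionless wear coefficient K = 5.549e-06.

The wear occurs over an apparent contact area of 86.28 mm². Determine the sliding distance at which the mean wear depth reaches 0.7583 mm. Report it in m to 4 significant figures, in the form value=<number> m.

value=5052 m

Displayed values are rounded. Every step maintains exact precision. Rounded just once: 4 significant digits.
Hardness H = 118.0 HV × 9.807 MPa/HV = 1157 MPa = 1.157e+09 Pa.
Contact area A = 86.28 mm² = 8.628e-05 m².
Depth limit h_lim = 0.7583 mm = 7.583e-04 m.
Collected in SI base units: W = 2701 N, H = 1.157e+09 Pa, K = 5.549e-06.
Allowed volume V_lim = h_lim·A = 7.583e-04 · 8.628e-05 = 6.543e-08 m³.
Inverting, life L = V_lim·H/(K·W) = 6.543e-08 · 1.157e+09 / (5.549e-06 · 2701) = 5052 m.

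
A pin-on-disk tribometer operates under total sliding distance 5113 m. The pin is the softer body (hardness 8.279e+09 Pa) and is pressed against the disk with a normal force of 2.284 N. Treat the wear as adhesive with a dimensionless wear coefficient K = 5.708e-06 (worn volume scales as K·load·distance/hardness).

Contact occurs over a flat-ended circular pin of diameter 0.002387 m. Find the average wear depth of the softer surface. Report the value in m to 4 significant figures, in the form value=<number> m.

value=1.799e-06 m

Every step keeps full precision; the intermediates are displayed rounded; rounded just once, at four significant digits.
Contact area A = π·d²/4 = π·(0.002387 m)²/4 = 4.475e-06 m².
Collected in SI base units: W = 2.284 N, H = 8.279e+09 Pa, K = 5.708e-06.
Volume removed: V = K·W·L/H = 5.708e-06 · 2.284 · 5113 / 8.279e+09 = 8.052e-12 m³.
Depth of wear h = V/A = 8.052e-12 / 4.475e-06 = 1.799e-06 m.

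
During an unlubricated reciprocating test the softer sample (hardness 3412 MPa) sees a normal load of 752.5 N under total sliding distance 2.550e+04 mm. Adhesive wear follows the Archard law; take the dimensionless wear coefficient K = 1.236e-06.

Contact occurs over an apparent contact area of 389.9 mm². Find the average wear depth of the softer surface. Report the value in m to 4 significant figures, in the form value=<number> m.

value=1.783e-08 m

Intermediate values are shown rounded — all arithmetic holds full precision, and rounded once at the end to four significant figures.
The distance L = 2.550e+04 mm = 25.50 m.
Hardness H = 3412 MPa = 3.412e+09 Pa.
Contact area A = 389.9 mm² = 3.899e-04 m².
Restated in SI base units: W = 752.5 N, H = 3.412e+09 Pa, K = 1.236e-06.
Wear volume V = K·W·L/H = 1.236e-06 · 752.5 · 25.50 / 3.412e+09 = 6.951e-12 m³.
Wear depth h = V/A = 6.951e-12 / 3.899e-04 = 1.783e-08 m.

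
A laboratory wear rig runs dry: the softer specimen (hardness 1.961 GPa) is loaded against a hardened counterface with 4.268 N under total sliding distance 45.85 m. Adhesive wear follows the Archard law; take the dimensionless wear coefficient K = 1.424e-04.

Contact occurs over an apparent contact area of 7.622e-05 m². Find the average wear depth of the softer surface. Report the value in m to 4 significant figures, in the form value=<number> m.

The intermediates are shown rounded, and every step maintains exact precision, and a lone final rounding to four significant figures.
Hardness H = 1.961 GPa = 1.961e+09 Pa.
In SI base units, W = 4.268 N, H = 1.961e+09 Pa, K = 1.424e-04.
Worn volume V = K·W·L/H = 1.424e-04 · 4.268 · 45.85 / 1.961e+09 = 1.421e-11 m³.
Depth h = V/A = 1.421e-11 / 7.622e-05 = 1.864e-07 m.

value=1.864e-07 m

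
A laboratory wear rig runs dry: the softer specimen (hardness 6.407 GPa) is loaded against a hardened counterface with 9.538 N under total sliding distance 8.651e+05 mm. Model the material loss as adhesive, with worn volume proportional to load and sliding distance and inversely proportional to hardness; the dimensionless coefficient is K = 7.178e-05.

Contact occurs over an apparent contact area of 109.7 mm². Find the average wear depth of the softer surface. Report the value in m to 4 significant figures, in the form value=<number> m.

value=8.427e-07 m

Intermediates appear rounded — each operation maintains full float precision, and rounded just once to four significant figures.
Convert: Distance covered L = 8.651e+05 mm = 865.1 m.
Convert: Hardness H = 6.407 GPa = 6.407e+09 Pa.
Convert: Contact area A = 109.7 mm² = 1.097e-04 m².
Working in SI base units: W = 9.538 N, H = 6.407e+09 Pa, K = 7.178e-05.
Wear volume V = K·W·L/H = 7.178e-05 · 9.538 · 865.1 / 6.407e+09 = 9.244e-11 m³.
Depth of wear h = V/A = 9.244e-11 / 1.097e-04 = 8.427e-07 m.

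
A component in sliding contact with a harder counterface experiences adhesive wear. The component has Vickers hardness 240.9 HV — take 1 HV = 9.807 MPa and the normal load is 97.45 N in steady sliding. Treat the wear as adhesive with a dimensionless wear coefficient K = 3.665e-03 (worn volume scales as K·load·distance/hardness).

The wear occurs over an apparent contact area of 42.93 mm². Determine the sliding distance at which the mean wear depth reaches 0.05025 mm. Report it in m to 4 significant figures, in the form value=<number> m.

Each operation carries full precision; intermediates are shown rounded — rounded just once to four significant figures.
Convert: Hardness H = 240.9 HV × 9.807 MPa/HV = 2363 MPa = 2.363e+09 Pa.
Convert: Contact area A = 42.93 mm² = 4.293e-05 m².
Convert: Depth limit h_lim = 0.05025 mm = 5.025e-05 m.
Working in SI base units: W = 97.45 N, H = 2.363e+09 Pa, K = 3.665e-03.
Allowed volume V_lim = h_lim·A = 5.025e-05 · 4.293e-05 = 2.157e-09 m³.
Sliding life L = V_lim·H/(K·W) = 2.157e-09 · 2.363e+09 / (3.665e-03 · 97.45) = 14.27 m.

value=14.27 m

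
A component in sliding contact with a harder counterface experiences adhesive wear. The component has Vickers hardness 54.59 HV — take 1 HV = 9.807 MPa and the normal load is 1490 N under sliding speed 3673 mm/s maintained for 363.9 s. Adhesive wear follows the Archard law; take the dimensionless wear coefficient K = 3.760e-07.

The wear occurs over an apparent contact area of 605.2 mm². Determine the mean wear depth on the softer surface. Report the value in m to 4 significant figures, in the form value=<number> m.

Each operation holds exact precision, and intermediate values are shown rounded; a single final rounding: four significant digits.
Convert: Sliding speed v = 3673 mm/s = 3.673 m/s. The distance L = v·t = 3.673 m/s × 363.9 s = 1337 m.
Convert: Hardness H = 54.59 HV × 9.807 MPa/HV = 535.4 MPa = 5.354e+08 Pa.
Convert: Contact area A = 605.2 mm² = 6.052e-04 m².
In SI base units: W = 1490 N, H = 5.354e+08 Pa, K = 3.760e-07.
Archard relation: V = K·W·L/H = 3.760e-07 · 1490 · 1337 / 5.354e+08 = 1.399e-09 m³.
Mean depth h = V/A = 1.399e-09 / 6.052e-04 = 2.311e-06 m.

value=2.311e-06 m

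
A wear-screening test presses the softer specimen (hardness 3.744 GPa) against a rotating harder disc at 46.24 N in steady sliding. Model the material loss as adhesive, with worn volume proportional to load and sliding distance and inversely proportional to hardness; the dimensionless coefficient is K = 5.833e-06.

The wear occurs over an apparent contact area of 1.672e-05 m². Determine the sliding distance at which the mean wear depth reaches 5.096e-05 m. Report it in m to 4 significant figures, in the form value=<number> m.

value=1.183e+04 m

Intermediates are printed rounded, and every step keeps full precision; one final rounding, at 4 significant digits.
Hardness H = 3.744 GPa = 3.744e+09 Pa.
In SI base units: W = 46.24 N, H = 3.744e+09 Pa, K = 5.833e-06.
Wearable volume V_lim = h_lim·A = 5.096e-05 · 1.672e-05 = 8.521e-10 m³.
Sliding life L = V_lim·H/(K·W) = 8.521e-10 · 3.744e+09 / (5.833e-06 · 46.24) = 1.183e+04 m.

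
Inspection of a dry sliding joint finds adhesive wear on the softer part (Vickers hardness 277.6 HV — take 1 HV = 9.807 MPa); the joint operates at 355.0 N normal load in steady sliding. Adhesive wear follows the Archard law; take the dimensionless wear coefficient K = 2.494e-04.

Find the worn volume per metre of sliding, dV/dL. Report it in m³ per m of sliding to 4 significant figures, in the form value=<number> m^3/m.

Intermediates appear rounded; the computation holds exact precision — a single final rounding, at 4 significant digits.
Convert: Hardness H = 277.6 HV × 9.807 MPa/HV = 2722 MPa = 2.722e+09 Pa.
Working in SI base units: W = 355.0 N, H = 2.722e+09 Pa, K = 2.494e-04.
Wear rate dV/dL = K·W/H — distance-free: 2.494e-04 · 355.0 / 2.722e+09 = 3.252e-11 m³/m.

value=3.252e-11 m^3/m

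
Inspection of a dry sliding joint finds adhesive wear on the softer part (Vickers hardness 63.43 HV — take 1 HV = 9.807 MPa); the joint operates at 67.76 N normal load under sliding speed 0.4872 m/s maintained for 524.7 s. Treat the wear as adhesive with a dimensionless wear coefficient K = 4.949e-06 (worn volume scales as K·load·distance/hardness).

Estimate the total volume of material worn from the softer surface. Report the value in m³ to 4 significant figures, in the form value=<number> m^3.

value=1.378e-10 m^3

Intermediate values are shown rounded. The computation carries exact precision — rounded once at the end: 4 significant digits.
The distance L = v·t = 0.4872 m/s × 524.7 s = 255.6 m.
Hardness H = 63.43 HV × 9.807 MPa/HV = 622.1 MPa = 6.221e+08 Pa.
As SI base values: W = 67.76 N, H = 6.221e+08 Pa, K = 4.949e-06.
Apply Archard: V = K·W·L/H = 4.949e-06 · 67.76 · 255.6 / 6.221e+08 = 1.378e-10 m³.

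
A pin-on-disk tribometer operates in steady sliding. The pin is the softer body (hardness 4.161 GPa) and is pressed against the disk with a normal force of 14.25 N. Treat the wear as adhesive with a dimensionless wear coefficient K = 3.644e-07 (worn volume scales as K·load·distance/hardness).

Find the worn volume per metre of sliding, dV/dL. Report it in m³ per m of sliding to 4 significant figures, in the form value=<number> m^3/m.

Printed values are rounded; each operation carries full precision. Rounded once at the end to four significant digits.
Hardness H = 4.161 GPa = 4.161e+09 Pa.
In SI base units: W = 14.25 N, H = 4.161e+09 Pa, K = 3.644e-07.
Sliding wear rate dV/dL = K·W/H (independent of L): 3.644e-07 · 14.25 / 4.161e+09 = 1.248e-15 m³/m.

value=1.248e-15 m^3/m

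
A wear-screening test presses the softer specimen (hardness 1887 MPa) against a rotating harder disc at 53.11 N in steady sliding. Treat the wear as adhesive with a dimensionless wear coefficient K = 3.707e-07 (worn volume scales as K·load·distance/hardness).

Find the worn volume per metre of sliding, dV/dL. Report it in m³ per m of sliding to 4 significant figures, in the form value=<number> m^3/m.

The intermediates appear rounded, and the computation keeps full precision — a single final rounding to 4 significant digits.
Hardness H = 1887 MPa = 1.887e+09 Pa.
Working in SI base units: W = 53.11 N, H = 1.887e+09 Pa, K = 3.707e-07.
Rate of wear dV/dL = K·W/H (no L dependence): 3.707e-07 · 53.11 / 1.887e+09 = 1.043e-14 m³/m.

value=1.043e-14 m^3/m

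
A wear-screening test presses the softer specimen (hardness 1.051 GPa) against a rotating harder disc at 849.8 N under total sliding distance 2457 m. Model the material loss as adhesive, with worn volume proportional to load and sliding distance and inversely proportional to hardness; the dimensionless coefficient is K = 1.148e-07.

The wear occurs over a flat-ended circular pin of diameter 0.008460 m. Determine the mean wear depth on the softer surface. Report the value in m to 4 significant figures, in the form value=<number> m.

value=4.057e-06 m

The algebra carries full float precision — quoted intermediates are rounded; one last rounding, at 4 significant digits.
Convert: Hardness H = 1.051 GPa = 1.051e+09 Pa.
Convert: Contact area A = π·d²/4 = π·(0.008460 m)²/4 = 5.621e-05 m².
In SI base units, W = 849.8 N, H = 1.051e+09 Pa, K = 1.148e-07.
Archard volume V = K·W·L/H = 1.148e-07 · 849.8 · 2457 / 1.051e+09 = 2.281e-10 m³.
Mean depth h = V/A = 2.281e-10 / 5.621e-05 = 4.057e-06 m.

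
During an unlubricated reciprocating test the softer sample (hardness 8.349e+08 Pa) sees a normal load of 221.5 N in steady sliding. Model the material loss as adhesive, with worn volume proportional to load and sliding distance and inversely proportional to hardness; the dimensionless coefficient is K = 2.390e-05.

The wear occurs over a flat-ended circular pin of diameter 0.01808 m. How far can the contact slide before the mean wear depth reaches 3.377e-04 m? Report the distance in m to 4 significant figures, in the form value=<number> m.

value=1.367e+04 m

Every step maintains full float precision — intermediate values are displayed rounded; rounded just once, at 4 significant digits.
Contact area A = π·d²/4 = π·(0.01808 m)²/4 = 2.567e-04 m².
In SI base units, W = 221.5 N, H = 8.349e+08 Pa, K = 2.390e-05.
At the depth limit, V_lim = h_lim·A = 3.377e-04 · 2.567e-04 = 8.670e-08 m³.
Sliding life L = V_lim·H/(K·W) = 8.670e-08 · 8.349e+08 / (2.390e-05 · 221.5) = 1.367e+04 m.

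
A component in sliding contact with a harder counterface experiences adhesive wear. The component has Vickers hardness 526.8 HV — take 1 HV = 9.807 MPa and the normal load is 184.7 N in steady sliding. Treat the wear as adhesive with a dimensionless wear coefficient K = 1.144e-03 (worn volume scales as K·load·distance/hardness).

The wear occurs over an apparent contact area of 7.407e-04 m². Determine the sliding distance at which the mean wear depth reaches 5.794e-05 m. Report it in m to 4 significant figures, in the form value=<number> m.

Every step keeps full float precision; intermediates are printed rounded; a lone final rounding, at four significant figures.
Convert: Hardness H = 526.8 HV × 9.807 MPa/HV = 5166 MPa = 5.166e+09 Pa.
As SI base values: W = 184.7 N, H = 5.166e+09 Pa, K = 1.144e-03.
Wearable volume V_lim = h_lim·A = 5.794e-05 · 7.407e-04 = 4.292e-08 m³.
Life L = V_lim·H/(K·W) = 4.292e-08 · 5.166e+09 / (1.144e-03 · 184.7) = 1049 m.

value=1049 m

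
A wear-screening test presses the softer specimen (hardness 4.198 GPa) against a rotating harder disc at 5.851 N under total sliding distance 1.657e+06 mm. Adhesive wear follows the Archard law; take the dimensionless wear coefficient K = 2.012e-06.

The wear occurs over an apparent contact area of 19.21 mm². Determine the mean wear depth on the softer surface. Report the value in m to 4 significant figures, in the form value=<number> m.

value=2.419e-07 m

The intermediates are printed rounded. All arithmetic holds exact precision; rounded just once, at 4 significant digits.
Convert: Distance L = 1.657e+06 mm = 1657 m.
Convert: Hardness H = 4.198 GPa = 4.198e+09 Pa.
Convert: Contact area A = 19.21 mm² = 1.921e-05 m².
In SI base units: W = 5.851 N, H = 4.198e+09 Pa, K = 2.012e-06.
Archard relation: V = K·W·L/H = 2.012e-06 · 5.851 · 1657 / 4.198e+09 = 4.647e-12 m³.
Wear depth h = V/A = 4.647e-12 / 1.921e-05 = 2.419e-07 m.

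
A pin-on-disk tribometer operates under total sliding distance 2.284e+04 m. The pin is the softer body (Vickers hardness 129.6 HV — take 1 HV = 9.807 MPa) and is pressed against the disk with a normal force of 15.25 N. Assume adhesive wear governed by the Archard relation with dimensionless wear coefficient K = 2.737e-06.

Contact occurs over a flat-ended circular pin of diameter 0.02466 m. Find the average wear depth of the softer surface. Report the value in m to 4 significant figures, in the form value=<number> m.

value=1.570e-06 m

Intermediates appear rounded; each operation carries full precision. Rounded once at the end: 4 significant figures.
Convert: Hardness H = 129.6 HV × 9.807 MPa/HV = 1271 MPa = 1.271e+09 Pa.
Convert: Contact area A = π·d²/4 = π·(0.02466 m)²/4 = 4.776e-04 m².
SI base units throughout: W = 15.25 N, H = 1.271e+09 Pa, K = 2.737e-06.
Apply Archard: V = K·W·L/H = 2.737e-06 · 15.25 · 2.284e+04 / 1.271e+09 = 7.501e-10 m³.
Wear depth h = V/A = 7.501e-10 / 4.776e-04 = 1.570e-06 m.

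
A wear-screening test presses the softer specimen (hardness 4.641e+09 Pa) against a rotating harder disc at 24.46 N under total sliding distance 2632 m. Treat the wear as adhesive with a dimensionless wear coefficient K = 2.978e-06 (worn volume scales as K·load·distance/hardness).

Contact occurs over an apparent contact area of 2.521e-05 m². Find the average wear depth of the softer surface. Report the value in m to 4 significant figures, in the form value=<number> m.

value=1.639e-06 m

All arithmetic runs at full precision, and the intermediates are printed rounded — one final rounding: 4 significant digits.
Working in SI base units: W = 24.46 N, H = 4.641e+09 Pa, K = 2.978e-06.
Apply Archard: V = K·W·L/H = 2.978e-06 · 24.46 · 2632 / 4.641e+09 = 4.131e-11 m³.
Depth of wear h = V/A = 4.131e-11 / 2.521e-05 = 1.639e-06 m.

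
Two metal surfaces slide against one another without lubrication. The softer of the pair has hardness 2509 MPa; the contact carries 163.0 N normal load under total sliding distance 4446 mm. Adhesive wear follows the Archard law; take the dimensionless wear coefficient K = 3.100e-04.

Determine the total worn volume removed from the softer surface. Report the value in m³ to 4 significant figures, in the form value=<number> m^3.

All arithmetic keeps full float precision — intermediate values are displayed rounded, and a lone final rounding, at 4 significant digits.
Convert: Sliding distance L = 4446 mm = 4.446 m.
Convert: Hardness H = 2509 MPa = 2.509e+09 Pa.
As SI base values: W = 163.0 N, H = 2.509e+09 Pa, K = 3.100e-04.
Volume removed: V = K·W·L/H = 3.100e-04 · 163.0 · 4.446 / 2.509e+09 = 8.954e-11 m³.

value=8.954e-11 m^3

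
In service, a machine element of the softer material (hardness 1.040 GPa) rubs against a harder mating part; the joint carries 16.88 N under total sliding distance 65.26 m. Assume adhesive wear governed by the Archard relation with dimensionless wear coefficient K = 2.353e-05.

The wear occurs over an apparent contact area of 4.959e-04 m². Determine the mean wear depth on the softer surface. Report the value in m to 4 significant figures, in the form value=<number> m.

value=5.026e-08 m

Displayed values are rounded; all arithmetic holds exact precision. Rounded once at the end to 4 significant figures.
Hardness H = 1.040 GPa = 1.040e+09 Pa.
Working in SI base units: W = 16.88 N, H = 1.040e+09 Pa, K = 2.353e-05.
Worn volume V = K·W·L/H = 2.353e-05 · 16.88 · 65.26 / 1.040e+09 = 2.492e-11 m³.
Average depth h = V/A = 2.492e-11 / 4.959e-04 = 5.026e-08 m.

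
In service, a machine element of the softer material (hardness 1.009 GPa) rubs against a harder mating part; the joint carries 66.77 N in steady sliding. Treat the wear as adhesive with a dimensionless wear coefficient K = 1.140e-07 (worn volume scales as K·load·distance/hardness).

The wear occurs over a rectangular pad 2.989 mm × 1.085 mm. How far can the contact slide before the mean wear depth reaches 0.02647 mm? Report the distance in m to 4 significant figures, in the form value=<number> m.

Intermediates appear rounded, and all working math runs at full precision, and one final rounding, at 4 significant figures.
Convert: Hardness H = 1.009 GPa = 1.009e+09 Pa.
Convert: Pad sides 2.989 mm × 1.085 mm = 0.002989 m × 0.001085 m. Contact area A = 0.002989 m × 0.001085 m = 3.243e-06 m².
Convert: Depth limit h_lim = 0.02647 mm = 2.647e-05 m.
In SI base units: W = 66.77 N, H = 1.009e+09 Pa, K = 1.140e-07.
Permissible volume V_lim = h_lim·A = 2.647e-05 · 3.243e-06 = 8.584e-11 m³.
Sliding life L = V_lim·H/(K·W) = 8.584e-11 · 1.009e+09 / (1.140e-07 · 66.77) = 1.138e+04 m.

value=1.138e+04 m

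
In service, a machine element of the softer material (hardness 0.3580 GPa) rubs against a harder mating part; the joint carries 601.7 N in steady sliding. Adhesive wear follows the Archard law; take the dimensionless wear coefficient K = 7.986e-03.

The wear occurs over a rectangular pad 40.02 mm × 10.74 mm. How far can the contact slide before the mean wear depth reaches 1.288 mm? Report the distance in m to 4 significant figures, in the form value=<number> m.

value=41.24 m

Intermediate values are printed rounded — the computation carries full float precision; a lone final rounding, at 4 significant digits.
Hardness H = 0.3580 GPa = 3.580e+08 Pa.
Pad sides 40.02 mm × 10.74 mm = 0.04002 m × 0.01074 m. Contact area A = 0.04002 m × 0.01074 m = 4.298e-04 m².
Depth limit h_lim = 1.288 mm = 0.001288 m.
In SI base units: W = 601.7 N, H = 3.580e+08 Pa, K = 7.986e-03.
Allowed volume V_lim = h_lim·A = 0.001288 · 4.298e-04 = 5.536e-07 m³.
Life L = V_lim·H/(K·W) = 5.536e-07 · 3.580e+08 / (7.986e-03 · 601.7) = 41.24 m.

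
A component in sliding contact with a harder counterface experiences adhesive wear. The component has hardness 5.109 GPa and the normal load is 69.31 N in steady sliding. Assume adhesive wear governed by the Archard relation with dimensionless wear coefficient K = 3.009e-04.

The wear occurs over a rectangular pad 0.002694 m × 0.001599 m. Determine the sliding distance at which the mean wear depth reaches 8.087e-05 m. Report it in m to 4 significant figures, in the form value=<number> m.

value=85.34 m

Every step carries exact precision, and the intermediates are shown rounded. Rounded once at the end to 4 significant digits.
Convert: Hardness H = 5.109 GPa = 5.109e+09 Pa.
Convert: Contact area A = 0.002694 m × 0.001599 m = 4.308e-06 m².
SI base units throughout: W = 69.31 N, H = 5.109e+09 Pa, K = 3.009e-04.
Wearable volume V_lim = h_lim·A = 8.087e-05 · 4.308e-06 = 3.484e-10 m³.
Inverting, life L = V_lim·H/(K·W) = 3.484e-10 · 5.109e+09 / (3.009e-04 · 69.31) = 85.34 m.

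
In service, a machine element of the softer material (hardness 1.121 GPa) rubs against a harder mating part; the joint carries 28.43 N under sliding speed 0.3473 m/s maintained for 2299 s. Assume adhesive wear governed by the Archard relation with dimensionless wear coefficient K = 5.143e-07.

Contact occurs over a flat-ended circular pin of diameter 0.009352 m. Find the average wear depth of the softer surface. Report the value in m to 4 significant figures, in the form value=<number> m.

value=1.516e-07 m

All working math maintains exact precision, and printed values are rounded, and rounded once at the end to four significant digits.
The distance L = v·t = 0.3473 m/s × 2299 s = 798.4 m.
Hardness H = 1.121 GPa = 1.121e+09 Pa.
Contact area A = π·d²/4 = π·(0.009352 m)²/4 = 6.869e-05 m².
As SI base values: W = 28.43 N, H = 1.121e+09 Pa, K = 5.143e-07.
Wear volume V = K·W·L/H = 5.143e-07 · 28.43 · 798.4 / 1.121e+09 = 1.041e-11 m³.
Mean wear depth h = V/A = 1.041e-11 / 6.869e-05 = 1.516e-07 m.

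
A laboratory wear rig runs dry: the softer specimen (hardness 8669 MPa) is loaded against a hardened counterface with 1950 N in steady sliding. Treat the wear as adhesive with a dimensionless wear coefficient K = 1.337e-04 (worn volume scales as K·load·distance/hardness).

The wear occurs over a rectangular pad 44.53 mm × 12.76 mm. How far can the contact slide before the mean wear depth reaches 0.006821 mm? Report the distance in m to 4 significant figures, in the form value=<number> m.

value=128.9 m

Printed values are rounded — every step keeps full precision — rounded just once: 4 significant digits.
Hardness H = 8669 MPa = 8.669e+09 Pa.
Pad sides 44.53 mm × 12.76 mm = 0.04453 m × 0.01276 m. Contact area A = 0.04453 m × 0.01276 m = 5.682e-04 m².
Depth limit h_lim = 0.006821 mm = 6.821e-06 m.
In SI base units: W = 1950 N, H = 8.669e+09 Pa, K = 1.337e-04.
Wearable volume V_lim = h_lim·A = 6.821e-06 · 5.682e-04 = 3.876e-09 m³.
Life L = V_lim·H/(K·W) = 3.876e-09 · 8.669e+09 / (1.337e-04 · 1950) = 128.9 m.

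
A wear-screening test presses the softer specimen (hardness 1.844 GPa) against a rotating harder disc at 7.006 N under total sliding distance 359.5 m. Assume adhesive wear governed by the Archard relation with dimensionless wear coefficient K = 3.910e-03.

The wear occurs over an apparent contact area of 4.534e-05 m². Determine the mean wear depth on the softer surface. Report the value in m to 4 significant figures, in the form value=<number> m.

The intermediates appear rounded; all working math maintains full precision, and rounded once at the end to four significant figures.
Convert: Hardness H = 1.844 GPa = 1.844e+09 Pa.
As SI base values: W = 7.006 N, H = 1.844e+09 Pa, K = 3.910e-03.
Volume removed: V = K·W·L/H = 3.910e-03 · 7.006 · 359.5 / 1.844e+09 = 5.341e-09 m³.
Depth of wear h = V/A = 5.341e-09 / 4.534e-05 = 1.178e-04 m.

value=1.178e-04 m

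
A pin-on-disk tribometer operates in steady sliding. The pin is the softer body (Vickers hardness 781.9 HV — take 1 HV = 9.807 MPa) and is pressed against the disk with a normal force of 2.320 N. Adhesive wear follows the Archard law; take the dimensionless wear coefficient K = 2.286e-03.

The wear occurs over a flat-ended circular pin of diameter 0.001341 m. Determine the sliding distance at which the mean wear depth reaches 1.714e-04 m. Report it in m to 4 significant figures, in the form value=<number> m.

value=350.0 m

All arithmetic runs at full precision, and the intermediates are displayed rounded. Rounded just once to 4 significant figures.
Hardness H = 781.9 HV × 9.807 MPa/HV = 7668 MPa = 7.668e+09 Pa.
Contact area A = π·d²/4 = π·(0.001341 m)²/4 = 1.412e-06 m².
Restated in SI base units: W = 2.320 N, H = 7.668e+09 Pa, K = 2.286e-03.
Permissible volume V_lim = h_lim·A = 1.714e-04 · 1.412e-06 = 2.421e-10 m³.
Inverting, life L = V_lim·H/(K·W) = 2.421e-10 · 7.668e+09 / (2.286e-03 · 2.320) = 350.0 m.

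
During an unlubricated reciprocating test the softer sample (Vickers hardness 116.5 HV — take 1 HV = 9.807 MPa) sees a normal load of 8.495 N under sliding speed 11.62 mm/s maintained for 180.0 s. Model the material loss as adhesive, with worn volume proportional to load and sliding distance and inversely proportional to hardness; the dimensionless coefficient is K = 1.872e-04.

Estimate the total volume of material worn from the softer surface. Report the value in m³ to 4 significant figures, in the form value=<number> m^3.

value=2.911e-12 m^3

The intermediates are displayed rounded. Each operation runs at full float precision — one final rounding to four significant digits.
Sliding speed v = 11.62 mm/s = 0.01162 m/s. Sliding distance L = v·t = 0.01162 m/s × 180.0 s = 2.092 m.
Hardness H = 116.5 HV × 9.807 MPa/HV = 1143 MPa = 1.143e+09 Pa.
Expressed in SI base units: W = 8.495 N, H = 1.143e+09 Pa, K = 1.872e-04.
Worn volume V = K·W·L/H = 1.872e-04 · 8.495 · 2.092 / 1.143e+09 = 2.911e-12 m³.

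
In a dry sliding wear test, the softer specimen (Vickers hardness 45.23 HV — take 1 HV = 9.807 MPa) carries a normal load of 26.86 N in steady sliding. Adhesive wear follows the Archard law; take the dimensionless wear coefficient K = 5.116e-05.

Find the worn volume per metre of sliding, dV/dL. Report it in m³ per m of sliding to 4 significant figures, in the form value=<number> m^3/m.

Intermediate values are printed rounded. All arithmetic carries full float precision — rounded once at the end: 4 significant digits.
Hardness H = 45.23 HV × 9.807 MPa/HV = 443.6 MPa = 4.436e+08 Pa.
In SI base units, W = 26.86 N, H = 4.436e+08 Pa, K = 5.116e-05.
Volumetric rate dV/dL = K·W/H (no L dependence): 5.116e-05 · 26.86 / 4.436e+08 = 3.098e-12 m³/m.

value=3.098e-12 m^3/m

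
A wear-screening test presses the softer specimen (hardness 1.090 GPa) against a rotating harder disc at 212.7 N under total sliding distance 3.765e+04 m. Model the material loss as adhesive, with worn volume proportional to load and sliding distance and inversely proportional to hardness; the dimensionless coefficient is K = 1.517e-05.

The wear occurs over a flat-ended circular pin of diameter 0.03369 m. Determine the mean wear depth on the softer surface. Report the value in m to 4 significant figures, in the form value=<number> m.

value=1.250e-04 m

Intermediates are printed rounded; all arithmetic maintains full float precision; one final rounding: four significant figures.
Hardness H = 1.090 GPa = 1.090e+09 Pa.
Contact area A = π·d²/4 = π·(0.03369 m)²/4 = 8.914e-04 m².
In SI base units: W = 212.7 N, H = 1.090e+09 Pa, K = 1.517e-05.
The Archard volume V = K·W·L/H = 1.517e-05 · 212.7 · 3.765e+04 / 1.090e+09 = 1.115e-07 m³.
Depth of wear h = V/A = 1.115e-07 / 8.914e-04 = 1.250e-04 m.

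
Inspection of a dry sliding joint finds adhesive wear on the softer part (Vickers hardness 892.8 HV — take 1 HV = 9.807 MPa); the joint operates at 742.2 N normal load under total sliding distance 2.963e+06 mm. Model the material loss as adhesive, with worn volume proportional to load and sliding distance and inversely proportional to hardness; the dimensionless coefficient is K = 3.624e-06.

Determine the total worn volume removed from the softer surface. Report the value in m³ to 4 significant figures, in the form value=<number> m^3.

value=9.102e-10 m^3

Intermediate values are displayed rounded, and the algebra maintains exact precision — a single final rounding, at 4 significant digits.
Sliding distance L = 2.963e+06 mm = 2963 m.
Hardness H = 892.8 HV × 9.807 MPa/HV = 8756 MPa = 8.756e+09 Pa.
Collected in SI base units: W = 742.2 N, H = 8.756e+09 Pa, K = 3.624e-06.
By Archard's law, V = K·W·L/H = 3.624e-06 · 742.2 · 2963 / 8.756e+09 = 9.102e-10 m³.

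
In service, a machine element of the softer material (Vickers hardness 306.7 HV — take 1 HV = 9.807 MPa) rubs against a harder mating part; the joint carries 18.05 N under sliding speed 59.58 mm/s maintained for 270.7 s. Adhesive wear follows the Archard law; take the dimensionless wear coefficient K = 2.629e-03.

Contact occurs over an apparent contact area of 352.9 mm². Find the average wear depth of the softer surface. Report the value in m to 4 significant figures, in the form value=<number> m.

Intermediates appear rounded. The algebra maintains full float precision, and one last rounding to four significant figures.
Sliding speed v = 59.58 mm/s = 0.05958 m/s. Distance covered L = v·t = 0.05958 m/s × 270.7 s = 16.13 m.
Hardness H = 306.7 HV × 9.807 MPa/HV = 3008 MPa = 3.008e+09 Pa.
Contact area A = 352.9 mm² = 3.529e-04 m².
Restated in SI base units: W = 18.05 N, H = 3.008e+09 Pa, K = 2.629e-03.
Archard relation: V = K·W·L/H = 2.629e-03 · 18.05 · 16.13 / 3.008e+09 = 2.545e-10 m³.
Mean wear depth h = V/A = 2.545e-10 / 3.529e-04 = 7.210e-07 m.

value=7.210e-07 m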